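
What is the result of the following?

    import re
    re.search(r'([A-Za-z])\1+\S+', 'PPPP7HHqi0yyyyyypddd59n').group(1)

'P'

The match spans [0:23] → 'PPPP7HHqi0yyyyyypddd59n'.
Captured: group 1 = 'P'.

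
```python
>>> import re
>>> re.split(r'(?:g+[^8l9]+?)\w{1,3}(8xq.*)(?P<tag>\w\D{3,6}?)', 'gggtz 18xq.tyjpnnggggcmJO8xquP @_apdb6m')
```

['', '8xq.tyjpnnggggcmJO8xquP @_', 'apdb', '6m']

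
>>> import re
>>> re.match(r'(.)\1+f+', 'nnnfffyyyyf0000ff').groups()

The match spans [0:6] → 'nnnfff'.
Captured: group 1 = 'n'.

('n',)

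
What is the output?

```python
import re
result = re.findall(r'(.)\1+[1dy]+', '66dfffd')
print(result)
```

`\1` is not a pattern — it's the concrete string captured by group 1, re-applied verbatim.
Matches: at [0:3] match '66d', group 1 = '6'; at [3:7] match 'fffd', group 1 = 'f'.
One capturing group, so `findall` returns just the captured substring from each match — 2 in all.

['6', 'f']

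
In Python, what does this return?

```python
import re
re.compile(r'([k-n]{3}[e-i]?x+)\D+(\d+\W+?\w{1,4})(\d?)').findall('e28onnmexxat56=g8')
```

[('nnmexx', '56=g8', '')]

The pattern matches exactly 3 of a character in [k-n], then optionally a character in [e-i], then one or more of a literal 'x' (captured); then one or more of a non-digit; then one or more of a digit, then one or more of a non-word character (lazy), then 1 to 4 of a word character (captured); then optionally a digit (captured).
3 groups means the one result is a tuple of 3 captured strings — 1 here.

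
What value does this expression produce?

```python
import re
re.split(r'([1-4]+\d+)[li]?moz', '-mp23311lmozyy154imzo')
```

['-mp', '23311', 'yy154imzo']

This matches one or more of a character in [1-4], then one or more of a digit (captured); then optionally one of [li], then the literal 'moz'.
Matches to split on: at [3:12] → '23311lmoz'.
`re.split` interleaves the captured-group text with the surrounding fragments.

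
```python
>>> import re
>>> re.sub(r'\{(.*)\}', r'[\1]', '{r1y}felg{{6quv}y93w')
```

'[r1y}felg{{6quv]y93w'

Matches: at [0:16] → '{r1y}felg{{6quv}'.
The replacement refers to a captured group, so each match is rewritten using its own captured text.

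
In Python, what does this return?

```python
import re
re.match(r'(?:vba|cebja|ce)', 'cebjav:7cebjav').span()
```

(0, 5)

Alternation tries branches left to right and keeps the first one that lets the overall match succeed at that position.
`match` is anchored at position 0; if the pattern doesn't fit there, it returns None.
The match spans [0:5] → 'cebja'.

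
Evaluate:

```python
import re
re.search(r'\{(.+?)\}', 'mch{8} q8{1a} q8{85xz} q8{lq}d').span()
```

The match spans [3:6] → '{8}'.

(3, 6)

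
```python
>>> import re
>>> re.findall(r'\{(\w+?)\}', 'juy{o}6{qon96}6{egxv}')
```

One capturing group, so `findall` returns just the captured substring from each match — 3 in all.

['o', 'qon96', 'egxv']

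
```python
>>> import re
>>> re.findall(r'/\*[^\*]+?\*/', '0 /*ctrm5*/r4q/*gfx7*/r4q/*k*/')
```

['/*ctrm5*/', '/*gfx7*/', '/*k*/']

`findall` yields the raw match text (3 of them) because the pattern has no groups.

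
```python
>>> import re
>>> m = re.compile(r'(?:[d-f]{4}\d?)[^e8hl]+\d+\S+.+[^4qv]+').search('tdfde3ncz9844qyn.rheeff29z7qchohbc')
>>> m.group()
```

'dfde3ncz9844qyn.rheeff29z7qchohbc'

Pattern: exactly 4 of a character in [d-f], then optionally a digit (non-capturing group); then one or more of any character except [e8hl], then one or more of a digit; then one or more of a non-whitespace character, then one or more of any character; then one or more of any character except [4qv].
`search` walks the string left to right and returns the first match it finds.
The match spans [1:34] → 'dfde3ncz9844qyn.rheeff29z7qchohbc'.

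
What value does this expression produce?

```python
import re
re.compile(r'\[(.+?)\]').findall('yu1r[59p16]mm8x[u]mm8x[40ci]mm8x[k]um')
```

With the lazy modifier that quantifier settles for the fewest repetitions that let the rest of the pattern succeed (the atoms after it are unaffected and can still be greedy).
Matches: at [4:11] match '[59p16]', group 1 = '59p16'; at [15:18] match '[u]', group 1 = 'u'; at [22:28] match '[40ci]', group 1 = '40ci'; at [32:35] match '[k]', group 1 = 'k'.
`findall` collects group 1 from each match (4 total).

['59p16', 'u', '40ci', 'k']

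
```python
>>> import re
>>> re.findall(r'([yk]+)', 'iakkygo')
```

['kky']

Because there's exactly one group, `findall` drops the full match and keeps group 1 from the one hit.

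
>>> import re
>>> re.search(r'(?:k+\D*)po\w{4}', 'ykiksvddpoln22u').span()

(1, 14)

This matches one or more of the literal 'k', then zero or more of a non-digit (non-capturing group); then the literal 'po', then exactly 4 of a word character.
`search` walks the string left to right and returns the first match it finds.
The match spans [1:14] → 'kiksvddpoln22'.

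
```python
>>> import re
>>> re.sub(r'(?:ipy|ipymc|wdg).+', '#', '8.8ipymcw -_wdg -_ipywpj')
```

Matches: at [3:24] → 'ipymcw -_wdg -_ipywpj'.
Each match is replaced by '#'.

'8.8#'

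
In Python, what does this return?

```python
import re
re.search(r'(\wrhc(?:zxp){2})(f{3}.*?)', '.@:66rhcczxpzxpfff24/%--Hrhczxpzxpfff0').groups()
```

('Hrhczxpzxp', 'fff')

The match spans [24:37] → 'Hrhczxpzxpfff'.
Captured: group 1 = 'Hrhczxpzxp', group 2 = 'fff'.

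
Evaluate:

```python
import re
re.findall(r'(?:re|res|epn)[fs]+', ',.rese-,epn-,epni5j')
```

Scanning left to right: at [2:5] → 'res'.
`findall` yields the raw match text (1 of them) because the pattern has no groups.

['res']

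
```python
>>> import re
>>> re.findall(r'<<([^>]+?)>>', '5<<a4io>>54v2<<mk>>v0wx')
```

['a4io', 'mk']

Matches: at [1:9] match '<<a4io>>', group 1 = 'a4io'; at [13:19] match '<<mk>>', group 1 = 'mk'.
One capturing group, so `findall` returns just the captured substring from each match — 2 in all.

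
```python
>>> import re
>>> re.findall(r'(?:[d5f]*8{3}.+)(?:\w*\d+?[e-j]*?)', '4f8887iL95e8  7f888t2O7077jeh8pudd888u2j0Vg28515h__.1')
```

This matches zero or more of one of [d5f], then exactly 3 of a literal '8', then one or more of any character (non-capturing group); then zero or more of a word character, then one or more of a digit (lazy), then zero or more of a character in [e-j] (lazy) (non-capturing group).
Scanning left to right: at [1:53] → 'f8887iL95e8  7f888t2O7077jeh8pudd888u2j0Vg28515h__.1'.
`findall` yields the raw match text (1 of them) because the pattern has no groups.

['f8887iL95e8  7f888t2O7077jeh8pudd888u2j0Vg28515h__.1']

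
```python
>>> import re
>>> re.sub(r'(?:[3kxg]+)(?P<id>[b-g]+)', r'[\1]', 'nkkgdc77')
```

'n[dc]77'

Pattern: one or more of one of [3kxg] (non-capturing group); then one or more of a character in [b-g] (captured as 'id').
Matches: at [1:6] → 'kkgdc'.
`\1` in the replacement pulls in group 1's text for each match.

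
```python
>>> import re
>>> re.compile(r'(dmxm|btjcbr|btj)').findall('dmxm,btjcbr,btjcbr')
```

`|` is ordered: at each position the engine commits to the first alternative that works.
`findall` collects group 1 from each match (3 total).

['dmxm', 'btjcbr', 'btjcbr']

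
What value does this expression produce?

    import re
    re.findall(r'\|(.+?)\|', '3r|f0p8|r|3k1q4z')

['f0p8']

A `+?`/`*?`/`{m,n}?` starts at its minimum and grows only as far as needed for what follows to match.
Because there's exactly one group, `findall` drops the full match and keeps group 1 from the one hit.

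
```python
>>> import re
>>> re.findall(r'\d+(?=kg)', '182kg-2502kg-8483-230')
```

Lookahead/lookbehind check context without consuming it, so the matched span excludes the asserted characters.
Matches: at [0:3] → '182'; at [6:10] → '2502'.
Since nothing is captured, `findall` lists the 2 matched substrings directly.

['182', '2502']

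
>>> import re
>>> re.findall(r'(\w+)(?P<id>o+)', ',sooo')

The pattern matches one or more of a word character (captured); then one or more of a literal 'o' (captured as 'id').
Multiple groups make `findall` return tuples — one 2-tuple for the one match.

[('soo', 'o')]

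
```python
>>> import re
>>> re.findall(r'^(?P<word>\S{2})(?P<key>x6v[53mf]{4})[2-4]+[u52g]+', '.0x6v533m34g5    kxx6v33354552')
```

[('.0', 'x6v533m')]

Pattern: anchored at the start of the string; then exactly 2 of a non-whitespace character (captured as 'word'); then the literal 'x6v', then exactly 4 of one of [53mf] (captured as 'key'); then one or more of a character in [2-4]; then one or more of one of [u52g].
`findall` packs the 2 group values into a tuple for every match.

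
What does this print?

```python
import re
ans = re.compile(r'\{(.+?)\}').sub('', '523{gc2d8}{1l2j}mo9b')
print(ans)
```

523mo9b

Each match is replaced by ''.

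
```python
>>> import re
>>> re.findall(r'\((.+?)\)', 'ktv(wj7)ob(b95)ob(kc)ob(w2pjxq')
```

['wj7', 'b95', 'kc']

With the lazy modifier that quantifier settles for the fewest repetitions that let the rest of the pattern succeed (the atoms after it are unaffected and can still be greedy).
With a single group, `findall` returns only what that group captured — 3 items.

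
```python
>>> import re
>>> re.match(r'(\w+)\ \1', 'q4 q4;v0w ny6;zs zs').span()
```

(0, 5)

`re.match` only tries the pattern at the start of the string.
The match spans [0:5] → 'q4 q4'.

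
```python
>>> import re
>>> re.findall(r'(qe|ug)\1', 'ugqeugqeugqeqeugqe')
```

`\1` is not a pattern — it's the concrete string captured by group 1, re-applied verbatim.
Matches: at [10:14] match 'qeqe', group 1 = 'qe'.
One capturing group, so `findall` returns just the captured substring from the one match — 1 in all.

['qe']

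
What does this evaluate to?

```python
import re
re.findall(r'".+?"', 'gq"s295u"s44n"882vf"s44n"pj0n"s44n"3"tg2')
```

['"s295u"', '"882vf"', '"pj0n"', '"3"']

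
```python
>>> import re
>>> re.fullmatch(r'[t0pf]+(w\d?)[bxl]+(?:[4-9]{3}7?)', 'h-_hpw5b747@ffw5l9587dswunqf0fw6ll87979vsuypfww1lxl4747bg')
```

This matches one or more of one of [t0pf]; then a literal 'w', then optionally a digit (captured); then one or more of one of [bxl]; then exactly 3 of a character in [4-9], then optionally a literal '7' (non-capturing group).
`fullmatch` succeeds only if the pattern covers the string from start to end.
Here the string isn't matched end-to-end, so the call returns None.

None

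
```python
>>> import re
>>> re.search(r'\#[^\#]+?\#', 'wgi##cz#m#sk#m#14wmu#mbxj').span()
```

(4, 8)

The match spans [4:8] → '#cz#'.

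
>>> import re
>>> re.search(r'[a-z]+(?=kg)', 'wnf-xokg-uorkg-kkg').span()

(4, 6)

The positive lookaround only admits positions where the adjacent text matches; those characters stay outside the span.
Unlike `match`, `search` isn't anchored — it looks for the pattern anywhere in the string.
The match spans [4:6] → 'xo'.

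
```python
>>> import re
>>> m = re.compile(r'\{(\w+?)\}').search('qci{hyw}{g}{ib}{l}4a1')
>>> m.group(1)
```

'hyw'

Unlike `match`, `search` isn't anchored — it looks for the pattern anywhere in the string.
The match spans [3:8] → '{hyw}'.
Captured: group 1 = 'hyw'.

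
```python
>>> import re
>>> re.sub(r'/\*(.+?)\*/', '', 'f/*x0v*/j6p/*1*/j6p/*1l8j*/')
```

Matches: at [1:8] → '/*x0v*/'; at [11:16] → '/*1*/'; at [19:27] → '/*1l8j*/'.
`sub` substitutes '' at each match site.

'fj6pj6p'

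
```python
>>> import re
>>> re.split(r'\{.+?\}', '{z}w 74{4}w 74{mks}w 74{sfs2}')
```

With the lazy modifier that quantifier settles for the fewest repetitions that let the rest of the pattern succeed (the atoms after it are unaffected and can still be greedy).
`split` removes every match and returns the 5 fragments in between.

['', 'w 74', 'w 74', 'w 74', '']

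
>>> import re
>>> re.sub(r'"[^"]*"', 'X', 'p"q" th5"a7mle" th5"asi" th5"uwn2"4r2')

'pX th5X th5X th5X4r2'

Matches: at [1:4] → '"q"'; at [8:15] → '"a7mle"'; at [19:24] → '"asi"'; at [28:34] → '"uwn2"'.
Each match is replaced by 'X'.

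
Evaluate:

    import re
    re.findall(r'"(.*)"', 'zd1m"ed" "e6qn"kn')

['ed" "e6qn']

One capturing group, so `findall` returns just the captured substring from the one match — 1 in all.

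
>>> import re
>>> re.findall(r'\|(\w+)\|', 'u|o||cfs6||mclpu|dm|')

['o', 'cfs6', 'mclpu']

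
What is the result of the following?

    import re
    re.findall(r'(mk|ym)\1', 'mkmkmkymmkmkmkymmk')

['mk', 'mk']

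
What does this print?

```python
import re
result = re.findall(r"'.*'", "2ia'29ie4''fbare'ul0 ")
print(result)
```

["'29ie4''fbare'"]

Walking the string: at [3:17] → "'29ie4''fbare'".
Since nothing is captured, `findall` lists the 1 matched substring directly.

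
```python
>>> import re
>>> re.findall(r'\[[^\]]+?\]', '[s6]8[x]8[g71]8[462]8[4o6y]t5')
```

['[s6]', '[x]', '[g71]', '[462]', '[4o6y]']

`findall` yields the raw match text (5 of them) because the pattern has no groups.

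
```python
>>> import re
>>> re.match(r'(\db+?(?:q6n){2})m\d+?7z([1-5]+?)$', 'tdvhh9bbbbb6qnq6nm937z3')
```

None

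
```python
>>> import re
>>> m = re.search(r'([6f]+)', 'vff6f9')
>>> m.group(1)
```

'ff6f'

Pattern: one or more of one of [6f] (captured).
`search` walks the string left to right and returns the first match it finds.
The match spans [1:5] → 'ff6f'.
Captured: group 1 = 'ff6f'.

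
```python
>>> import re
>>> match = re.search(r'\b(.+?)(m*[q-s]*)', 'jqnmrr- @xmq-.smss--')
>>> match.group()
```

'jq'

The `?` after the quantifier makes it lazy — it takes as little as possible before letting the rest of the pattern try.
The match spans [0:2] → 'jq'.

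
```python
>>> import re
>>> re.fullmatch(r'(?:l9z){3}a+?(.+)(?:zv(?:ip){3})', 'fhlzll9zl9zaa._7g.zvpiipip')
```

None

The pattern matches the literal 'l9z' repeated 3 times, then one or more of the literal 'a' (lazy); then one or more of any character (captured); then the literal 'zv', then the literal 'ip' repeated 3 times (non-capturing group).
For `fullmatch`, every character of the input must be accounted for by the pattern.
Here there's no way to consume every character, so the call returns None.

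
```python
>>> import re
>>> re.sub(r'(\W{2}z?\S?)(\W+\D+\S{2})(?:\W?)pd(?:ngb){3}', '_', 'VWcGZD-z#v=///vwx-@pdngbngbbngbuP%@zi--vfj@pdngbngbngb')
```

This matches exactly 2 of a non-word character, then optionally the literal 'z', then optionally a non-whitespace character (captured); then one or more of a non-word character, then one or more of a non-digit, then exactly 2 of a non-whitespace character (captured); then optionally a non-word character (non-capturing group); then the literal 'pd', then the literal 'ngb' repeated 3 times.
Each match is replaced by '_'.

'VWcGZD-z#v_'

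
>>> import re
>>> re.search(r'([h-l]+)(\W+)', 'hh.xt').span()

(0, 3)

This matches one or more of a character in [h-l] (captured); then one or more of a non-word character (captured).
Unlike `match`, `search` isn't anchored — it looks for the pattern anywhere in the string.
The match spans [0:3] → 'hh.'.
Captured: group 1 = 'hh', group 2 = '.'.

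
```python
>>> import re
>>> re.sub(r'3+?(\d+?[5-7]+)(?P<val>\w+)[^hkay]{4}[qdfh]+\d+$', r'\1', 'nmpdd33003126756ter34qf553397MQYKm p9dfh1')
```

'nmpdd3003126756'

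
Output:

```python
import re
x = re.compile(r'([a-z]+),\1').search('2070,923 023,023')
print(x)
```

`\1` is not a pattern — it's the concrete string captured by group 1, re-applied verbatim.
Here the pattern never matches, so the call returns None.

None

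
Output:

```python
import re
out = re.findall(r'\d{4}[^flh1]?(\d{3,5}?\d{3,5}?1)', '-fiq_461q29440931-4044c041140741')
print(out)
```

['041140741']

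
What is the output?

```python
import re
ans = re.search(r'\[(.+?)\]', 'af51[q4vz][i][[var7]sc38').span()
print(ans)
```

`re.search` scans for the first position where the pattern succeeds.
The match spans [4:10] → '[q4vz]'.
Captured: group 1 = 'q4vz'.

(4, 10)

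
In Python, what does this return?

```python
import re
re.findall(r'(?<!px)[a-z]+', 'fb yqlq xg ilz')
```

Because the assertion is negative and zero-width, positions next to the forbidden text are skipped.
Scanning left to right: at [0:2] → 'fb'; at [3:7] → 'yqlq'; at [8:10] → 'xg'; at [11:14] → 'ilz'.
Since nothing is captured, `findall` lists the 4 matched substrings directly.

['fb', 'yqlq', 'xg', 'ilz']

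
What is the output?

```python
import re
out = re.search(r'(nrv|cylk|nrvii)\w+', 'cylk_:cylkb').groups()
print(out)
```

('cylk',)

`search` walks the string left to right and returns the first match it finds.
The match spans [0:5] → 'cylk_'.
Captured: group 1 = 'cylk'.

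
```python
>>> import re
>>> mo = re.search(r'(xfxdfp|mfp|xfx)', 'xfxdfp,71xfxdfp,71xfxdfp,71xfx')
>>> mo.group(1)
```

'xfxdfp'

Alternation isn't longest-match — the leftmost alternative that fits at this position is chosen.
Unlike `match`, `search` isn't anchored — it looks for the pattern anywhere in the string.
The match spans [0:6] → 'xfxdfp'.
Captured: group 1 = 'xfxdfp'.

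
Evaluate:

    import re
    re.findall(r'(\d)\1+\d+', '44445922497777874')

['4']

The backreference `\1` re-matches whatever the first group consumed, character for character.
Matches: at [0:17] match '44445922497777874', group 1 = '4'.
With a single group, `findall` returns only what that group captured — 1 item.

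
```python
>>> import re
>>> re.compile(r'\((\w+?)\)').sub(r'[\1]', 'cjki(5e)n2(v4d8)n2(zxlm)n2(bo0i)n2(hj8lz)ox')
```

'cjki[5e]n2[v4d8]n2[zxlm]n2[bo0i]n2[hj8lz]ox'

Matches: at [4:8] → '(5e)'; at [10:16] → '(v4d8)'; at [18:24] → '(zxlm)'; at [26:32] → '(bo0i)'; at [34:41] → '(hj8lz)'.
`\1` in the replacement pulls in group 1's text for each match.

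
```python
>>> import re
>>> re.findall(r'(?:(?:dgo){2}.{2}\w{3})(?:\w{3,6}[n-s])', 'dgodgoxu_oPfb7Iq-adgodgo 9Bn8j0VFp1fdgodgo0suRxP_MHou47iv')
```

['dgodgoxu_oPfb7Iq', 'dgodgo 9Bn8j0VFp', 'dgodgo0suRxP_MHo']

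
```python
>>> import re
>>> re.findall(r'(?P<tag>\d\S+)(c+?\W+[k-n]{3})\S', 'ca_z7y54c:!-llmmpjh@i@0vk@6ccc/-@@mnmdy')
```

The pattern matches a digit, then one or more of a non-whitespace character (captured as 'tag'); then one or more of the literal 'c' (lazy), then one or more of a non-word character, then exactly 3 of a character in [k-n] (captured); then a non-whitespace character.
Multiple groups make `findall` return tuples — one 2-tuple for the one match.

[('7y54c:!-llmmpjh@i@0vk@6cc', 'c/-@@mnm')]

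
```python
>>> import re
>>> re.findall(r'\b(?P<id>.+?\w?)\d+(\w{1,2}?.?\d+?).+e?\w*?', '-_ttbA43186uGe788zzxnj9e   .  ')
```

Pattern: a word boundary (`\b`, zero-width); then one or more of any character (lazy), then optionally a word character (captured as 'id'); then one or more of a digit; then 1 to 2 of a word character (lazy), then optionally any character, then one or more of a digit (lazy) (captured); then one or more of any character, then optionally a literal 'e', then zero or more of a word character (lazy).
Matches: at [1:30] match '_ttbA43186uGe788zzxnj9e   .  ', groups = ('_ttbA', 'uGe7').
2 groups means the one result is a tuple of 2 captured strings — 1 here.

[('_ttbA', 'uGe7')]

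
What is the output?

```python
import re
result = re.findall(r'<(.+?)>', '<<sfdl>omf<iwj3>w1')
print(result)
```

Because the quantifier is non-greedy, it stops expanding at the earliest point where the rest of the pattern can succeed.
`findall` collects group 1 from each match (2 total).

['<sfdl', 'iwj3']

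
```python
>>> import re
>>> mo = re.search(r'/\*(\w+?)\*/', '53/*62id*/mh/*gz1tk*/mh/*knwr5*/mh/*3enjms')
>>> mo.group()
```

'/*62id*/'

Unlike `match`, `search` isn't anchored — it looks for the pattern anywhere in the string.
The match spans [2:10] → '/*62id*/'.
Captured: group 1 = '62id'.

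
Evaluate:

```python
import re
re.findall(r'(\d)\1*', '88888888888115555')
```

`\1` is not a pattern — it's the concrete string captured by group 1, re-applied verbatim.
Matches: at [0:11] match '88888888888', group 1 = '8'; at [11:13] match '11', group 1 = '1'; at [13:17] match '5555', group 1 = '5'.
With a single group, `findall` returns only what that group captured — 3 items.

['8', '1', '5']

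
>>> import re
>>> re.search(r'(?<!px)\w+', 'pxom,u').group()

'pxom'

The negative lookahead/lookbehind blocks any match where the forbidden context is present.
The match spans [0:4] → 'pxom'.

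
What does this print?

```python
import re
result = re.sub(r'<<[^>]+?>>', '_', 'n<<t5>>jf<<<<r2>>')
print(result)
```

n_jf_

Each match is replaced by '_'.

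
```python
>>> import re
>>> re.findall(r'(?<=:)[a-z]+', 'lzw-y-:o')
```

['o']

The `(?=…)`/`(?<=…)` assertion just peeks at neighbouring text; it doesn't advance the match position.
Matches: at [7:8] → 'o'.
No capturing groups, so `findall` returns the 1 full match string.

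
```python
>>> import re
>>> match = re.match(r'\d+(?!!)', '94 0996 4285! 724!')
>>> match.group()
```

'94'

`(?!…)`/`(?<!…)` only lets a position through if the neighbouring text does NOT match; no characters are consumed.
`re.match` only tries the pattern at the start of the string.
The match spans [0:2] → '94'.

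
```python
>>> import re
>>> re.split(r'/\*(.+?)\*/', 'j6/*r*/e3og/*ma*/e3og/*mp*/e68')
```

A `+?`/`*?`/`{m,n}?` starts at its minimum and grows only as far as needed for what follows to match.
Matches to split on: at [2:7] → '/*r*/'; at [11:17] → '/*ma*/'; at [21:27] → '/*mp*/'.
With a capturing group present, the delimiter's captured portion is kept in the result list.

['j6', 'r', 'e3og', 'ma', 'e3og', 'mp', 'e68']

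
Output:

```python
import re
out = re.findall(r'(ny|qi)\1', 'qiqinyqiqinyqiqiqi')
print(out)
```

`\1` is not a pattern — it's the concrete string captured by group 1, re-applied verbatim.
Matches: at [0:4] match 'qiqi', group 1 = 'qi'; at [6:10] match 'qiqi', group 1 = 'qi'; at [12:16] match 'qiqi', group 1 = 'qi'.
Because there's exactly one group, `findall` drops the full match and keeps group 1 from each hit.

['qi', 'qi', 'qi']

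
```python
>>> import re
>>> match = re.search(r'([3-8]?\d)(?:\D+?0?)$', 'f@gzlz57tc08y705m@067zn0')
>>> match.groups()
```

The pattern matches optionally a character in [3-8], then a digit (captured); then one or more of a non-digit (lazy), then optionally the literal '0' (non-capturing group); then anchored at the end.
`search` walks the string left to right and returns the first match it finds.
The match spans [19:24] → '67zn0'.
Captured: group 1 = '67'.

('67',)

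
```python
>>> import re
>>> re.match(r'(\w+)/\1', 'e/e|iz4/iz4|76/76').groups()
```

('e',)

A backreference is literal: `\1` must see the identical characters the first group matched.
`re.match` won't scan ahead — the pattern has to work from the very first character.
The match spans [0:3] → 'e/e'.
Captured: group 1 = 'e'.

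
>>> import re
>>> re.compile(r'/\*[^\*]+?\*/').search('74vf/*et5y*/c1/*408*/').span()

The match spans [4:12] → '/*et5y*/'.

(4, 12)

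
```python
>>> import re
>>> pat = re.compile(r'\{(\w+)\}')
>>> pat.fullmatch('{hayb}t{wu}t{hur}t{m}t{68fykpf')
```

None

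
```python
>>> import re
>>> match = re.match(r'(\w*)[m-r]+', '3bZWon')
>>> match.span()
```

(0, 6)

The pattern matches zero or more of a word character (captured); then one or more of a character in [m-r].
`match` is anchored at position 0; if the pattern doesn't fit there, it returns None.
The match spans [0:6] → '3bZWon'.
Captured: group 1 = '3bZWo'.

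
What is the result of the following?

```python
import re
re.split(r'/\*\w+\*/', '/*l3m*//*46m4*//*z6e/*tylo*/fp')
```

['', '', '/*z6e', 'fp']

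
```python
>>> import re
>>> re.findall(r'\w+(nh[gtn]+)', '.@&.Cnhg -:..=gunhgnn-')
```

['nhg', 'nhgnn']

Pattern: one or more of a word character; then the literal 'nh', then one or more of one of [gtn] (captured).
Scanning left to right: at [4:8] match 'Cnhg', group 1 = 'nhg'; at [14:21] match 'gunhgnn', group 1 = 'nhgnn'.
`findall` collects group 1 from each match (2 total).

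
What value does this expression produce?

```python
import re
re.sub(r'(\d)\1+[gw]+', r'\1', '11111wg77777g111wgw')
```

'171'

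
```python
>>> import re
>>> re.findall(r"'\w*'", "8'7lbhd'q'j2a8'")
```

Matches: at [1:8] → "'7lbhd'"; at [9:15] → "'j2a8'".
Since nothing is captured, `findall` lists the 2 matched substrings directly.

["'7lbhd'", "'j2a8'"]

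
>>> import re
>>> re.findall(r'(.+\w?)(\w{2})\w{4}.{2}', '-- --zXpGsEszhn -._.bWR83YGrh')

[('-- --zXpGsEszhn -._.b', 'WR')]

The pattern matches one or more of any character, then optionally a word character (captured); then exactly 2 of a word character (captured); then exactly 4 of a word character, then exactly 2 of any character.
Scanning left to right: at [0:29] match '-- --zXpGsEszhn -._.bWR83YGrh', groups = ('-- --zXpGsEszhn -._.b', 'WR').
`findall` packs the 2 group values into a tuple for every match.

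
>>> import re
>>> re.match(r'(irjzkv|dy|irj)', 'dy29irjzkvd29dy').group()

'dy'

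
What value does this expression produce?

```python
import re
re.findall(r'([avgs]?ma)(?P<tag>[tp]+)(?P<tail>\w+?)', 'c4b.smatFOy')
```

[('sma', 't', 'F')]

Pattern: optionally one of [avgs], then the literal 'ma' (captured); then one or more of one of [tp] (captured as 'tag'); then one or more of a word character (lazy) (captured as 'tail').
Matches: at [4:9] match 'smatF', groups = ('sma', 't', 'F').
3 groups means the one result is a tuple of 3 captured strings — 1 here.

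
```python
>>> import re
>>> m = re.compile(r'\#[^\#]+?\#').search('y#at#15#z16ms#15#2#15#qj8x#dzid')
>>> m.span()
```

(1, 5)

`search` walks the string left to right and returns the first match it finds.
The match spans [1:5] → '#at#'.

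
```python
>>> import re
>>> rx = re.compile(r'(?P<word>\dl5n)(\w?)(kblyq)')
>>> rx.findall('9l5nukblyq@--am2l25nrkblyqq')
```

`findall` packs the 3 group values into a tuple for every match.

[('9l5n', 'u', 'kblyq')]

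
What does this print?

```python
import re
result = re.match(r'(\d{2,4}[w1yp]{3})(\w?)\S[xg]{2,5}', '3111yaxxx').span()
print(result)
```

The pattern matches 2 to 4 of a digit, then exactly 3 of one of [w1yp] (captured); then optionally a word character (captured); then a non-whitespace character, then 2 to 5 of one of [xg].
`match` is anchored at position 0; if the pattern doesn't fit there, it returns None.
The match spans [0:9] → '3111yaxxx'.
Captured: group 1 = '3111y', group 2 = 'a'.

(0, 9)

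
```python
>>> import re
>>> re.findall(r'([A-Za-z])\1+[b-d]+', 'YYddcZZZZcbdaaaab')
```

['Y', 'Z', 'a']

`\1` has to match the exact text group 1 already captured.
Matches: at [0:5] match 'YYddc', group 1 = 'Y'; at [5:12] match 'ZZZZcbd', group 1 = 'Z'; at [12:17] match 'aaaab', group 1 = 'a'.
With a single group, `findall` returns only what that group captured — 3 items.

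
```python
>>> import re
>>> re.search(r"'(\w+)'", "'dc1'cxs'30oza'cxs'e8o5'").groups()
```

`re.search` scans for the first position where the pattern succeeds.
The match spans [0:5] → "'dc1'".
Captured: group 1 = 'dc1'.

('dc1',)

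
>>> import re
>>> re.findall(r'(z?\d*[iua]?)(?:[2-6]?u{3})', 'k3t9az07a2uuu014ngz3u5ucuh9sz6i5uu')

Pattern: optionally the literal 'z', then zero or more of a digit, then optionally one of [iua] (captured); then optionally a character in [2-6], then exactly 3 of a literal 'u' (non-capturing group).
One capturing group, so `findall` returns just the captured substring from the one match — 1 in all.

['z07a']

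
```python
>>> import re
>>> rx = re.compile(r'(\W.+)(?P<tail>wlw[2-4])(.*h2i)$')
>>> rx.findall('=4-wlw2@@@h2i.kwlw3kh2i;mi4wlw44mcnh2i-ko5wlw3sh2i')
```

[('=4-wlw2@@@h2i.kwlw3kh2i;mi4wlw44mcnh2i-ko5', 'wlw3', 'sh2i')]

This matches a non-word character, then one or more of any character (captured); then the literal 'wlw', then a character in [2-4] (captured as 'tail'); then zero or more of any character, then the literal 'h2i' (captured); then anchored at the end.
Matches: at [0:50] match '=4-wlw2@@@h2i.kwlw3kh2i;mi4wlw44mcnh2i-ko5wlw3sh2i', groups = ('=4-wlw2@@@h2i.kwlw3kh2i;mi4wlw44mcnh2i-ko5', 'wlw3', 'sh2i').
3 groups means the one result is a tuple of 3 captured strings — 1 here.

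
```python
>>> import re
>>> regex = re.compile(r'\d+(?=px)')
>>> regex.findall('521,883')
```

[]

The lookaround is zero-width — it requires the adjacent text to match without consuming it, so the asserted text isn't part of the match.
No capturing groups, so `findall` returns the 0 full match strings.
Nothing in the string satisfies the pattern, so the list is empty.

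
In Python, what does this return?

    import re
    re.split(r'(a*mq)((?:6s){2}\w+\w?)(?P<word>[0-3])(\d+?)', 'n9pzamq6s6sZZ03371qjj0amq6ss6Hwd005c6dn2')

['n9pz', 'amq', '6s6sZZ03371qjj0amq6ss6Hwd0', '0', '5', 'c6dn2']

Because the pattern has a capturing group, `split` also inserts each captured text between the pieces.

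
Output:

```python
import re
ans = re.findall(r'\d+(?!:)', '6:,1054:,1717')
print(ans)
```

A negative assertion filters positions out without eating any characters.
`findall` yields the raw match text (2 of them) because the pattern has no groups.

['105', '1717']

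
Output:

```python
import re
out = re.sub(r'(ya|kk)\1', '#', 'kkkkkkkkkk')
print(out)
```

The backreference `\1` re-matches whatever the first group consumed, character for character.
Matches: at [0:4] → 'kkkk'; at [4:8] → 'kkkk'.
Each match is replaced by '#'.

##kk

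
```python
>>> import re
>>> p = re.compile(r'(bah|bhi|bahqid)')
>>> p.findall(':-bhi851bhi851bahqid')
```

Alternation isn't longest-match — the leftmost alternative that fits at this position is chosen.
With a single group, `findall` returns only what that group captured — 3 items.

['bhi', 'bhi', 'bah']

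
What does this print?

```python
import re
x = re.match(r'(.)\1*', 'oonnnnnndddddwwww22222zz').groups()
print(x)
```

('o',)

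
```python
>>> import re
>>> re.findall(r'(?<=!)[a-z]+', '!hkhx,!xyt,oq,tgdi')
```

Because the assertion is zero-width, the text it checks is not consumed and won't appear in the result.
Scanning left to right: at [1:5] → 'hkhx'; at [7:10] → 'xyt'.
With no groups in the pattern, `findall` gives back each whole match — 2 here.

['hkhx', 'xyt']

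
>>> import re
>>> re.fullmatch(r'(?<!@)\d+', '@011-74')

`(?!…)`/`(?<!…)` only lets a position through if the neighbouring text does NOT match; no characters are consumed.
`re.fullmatch` is like wrapping the pattern in `^…$` (in single-line mode).
Here the string isn't matched end-to-end, so the call returns None.

None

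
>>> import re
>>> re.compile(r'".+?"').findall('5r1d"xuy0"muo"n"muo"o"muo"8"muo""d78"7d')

['"xuy0"', '"n"', '"o"', '"8"', '""d78"']

A non-greedy quantifier consumes as few characters as it can — just enough that the remainder of the pattern still matches from where it stops; whatever follows it matches normally.
Walking the string: at [4:10] → '"xuy0"'; at [13:16] → '"n"'; at [19:22] → '"o"'; at [25:28] → '"8"'; at [31:37] → '""d78"'.
No capturing groups, so `findall` returns the 5 full match strings.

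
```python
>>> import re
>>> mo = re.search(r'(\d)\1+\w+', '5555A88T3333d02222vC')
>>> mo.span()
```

(0, 20)

After group 1 captures some text, `\1` only succeeds where that same text appears again.
`re.search` tries every starting position until one works.
The match spans [0:20] → '5555A88T3333d02222vC'.
Captured: group 1 = '5'.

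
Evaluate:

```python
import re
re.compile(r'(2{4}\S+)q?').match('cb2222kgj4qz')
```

None

`match` is anchored at position 0; if the pattern doesn't fit there, it returns None.
Here the pattern fails at index 0, so the call returns None.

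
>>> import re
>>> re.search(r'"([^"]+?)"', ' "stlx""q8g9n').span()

`re.search` tries every starting position until one works.
The match spans [1:7] → '"stlx"'.
Captured: group 1 = 'stlx'.

(1, 7)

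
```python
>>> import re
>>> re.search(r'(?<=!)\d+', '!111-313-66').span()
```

(1, 4)

The lookaround is zero-width — it requires the adjacent text to match without consuming it, so the asserted text isn't part of the match.
`re.search` tries every starting position until one works.
The match spans [1:4] → '111'.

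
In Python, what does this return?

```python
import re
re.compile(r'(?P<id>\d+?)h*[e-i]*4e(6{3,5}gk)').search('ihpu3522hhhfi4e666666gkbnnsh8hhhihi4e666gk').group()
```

Pattern: one or more of a digit (lazy) (captured as 'id'); then zero or more of the literal 'h', then zero or more of a character in [e-i], then the literal '4e'; then 3 to 5 of a literal '6', then the literal 'gk' (captured).
`search` walks the string left to right and returns the first match it finds.
The match spans [28:42] → '8hhhihi4e666gk'.
Captured: group 1 = '8', group 2 = '666gk'.

'8hhhihi4e666gk'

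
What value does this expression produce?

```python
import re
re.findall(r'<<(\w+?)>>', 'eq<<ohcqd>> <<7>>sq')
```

With a single group, `findall` returns only what that group captured — 2 items.

['ohcqd', '7']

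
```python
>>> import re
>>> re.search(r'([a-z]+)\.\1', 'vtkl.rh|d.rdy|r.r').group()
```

'r.r'

After group 1 captures some text, `\1` only succeeds where that same text appears again.
`re.search` scans for the first position where the pattern succeeds.
The match spans [14:17] → 'r.r'.
Captured: group 1 = 'r'.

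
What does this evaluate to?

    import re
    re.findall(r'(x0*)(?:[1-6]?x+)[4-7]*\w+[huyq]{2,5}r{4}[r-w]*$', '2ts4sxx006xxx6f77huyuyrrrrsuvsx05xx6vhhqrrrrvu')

['x']

Pattern: the literal 'x', then zero or more of a literal '0' (captured); then optionally a character in [1-6], then one or more of a literal 'x' (non-capturing group); then zero or more of a character in [4-7], then one or more of a word character; then 2 to 5 of one of [huyq]; then exactly 4 of the literal 'r', then zero or more of a character in [r-w]; then anchored at the end.
Scanning left to right: at [5:46] match 'xx006xxx6f77huyuyrrrrsuvsx05xx6vhhqrrrrvu', group 1 = 'x'.
Because there's exactly one group, `findall` drops the full match and keeps group 1 from the one hit.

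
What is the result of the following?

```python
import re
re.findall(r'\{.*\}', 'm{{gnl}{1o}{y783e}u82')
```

With no groups in the pattern, `findall` gives back each whole match — 1 here.

['{{gnl}{1o}{y783e}']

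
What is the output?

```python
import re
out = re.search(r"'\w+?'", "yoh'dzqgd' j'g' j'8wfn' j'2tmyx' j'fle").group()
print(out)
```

'dzqgd'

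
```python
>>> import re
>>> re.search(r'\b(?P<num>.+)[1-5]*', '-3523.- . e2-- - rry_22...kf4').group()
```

'3523.- . e2-- - rry_22...kf4'

The pattern matches a word boundary (`\b`, zero-width); then one or more of any character (captured as 'num'); then zero or more of a character in [1-5].
`search` walks the string left to right and returns the first match it finds.
The match spans [1:29] → '3523.- . e2-- - rry_22...kf4'.
Captured: group 1 = '3523.- . e2-- - rry_22...kf4'.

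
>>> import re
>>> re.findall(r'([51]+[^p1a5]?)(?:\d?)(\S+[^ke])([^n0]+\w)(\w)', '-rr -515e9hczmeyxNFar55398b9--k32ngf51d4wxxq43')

[('515e', 'hczmeyxNFar55398b9--k32ngf51d4wxx', 'q4', '3')]

Pattern: one or more of one of [51], then optionally any character except [p1a5] (captured); then optionally a digit (non-capturing group); then one or more of a non-whitespace character, then any character except [ke] (captured); then one or more of any character except [n0], then a word character (captured); then a word character (captured).
Walking the string: at [5:46] match '515e9hczmeyxNFar55398b9--k32ngf51d4wxxq43', groups = ('515e', 'hczmeyxNFar55398b9--k32ngf51d4wxx', 'q4', '3').
4 groups means the one result is a tuple of 4 captured strings — 1 here.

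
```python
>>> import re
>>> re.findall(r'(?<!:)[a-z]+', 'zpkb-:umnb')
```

['zpkb', 'mnb']

Because the assertion is negative and zero-width, positions next to the forbidden text are skipped.
Scanning left to right: at [0:4] → 'zpkb'; at [7:10] → 'mnb'.
Since nothing is captured, `findall` lists the 2 matched substrings directly.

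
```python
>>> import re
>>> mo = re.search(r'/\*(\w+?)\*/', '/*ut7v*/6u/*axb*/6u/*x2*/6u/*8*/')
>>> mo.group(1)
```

'ut7v'

`re.search` scans for the first position where the pattern succeeds.
The match spans [0:8] → '/*ut7v*/'.
Captured: group 1 = 'ut7v'.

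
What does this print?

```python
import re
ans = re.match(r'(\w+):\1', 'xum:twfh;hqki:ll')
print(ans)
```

`\1` has to match the exact text group 1 already captured.
`match` is anchored at position 0; if the pattern doesn't fit there, it returns None.
Here the pattern fails at index 0, so the call returns None.

None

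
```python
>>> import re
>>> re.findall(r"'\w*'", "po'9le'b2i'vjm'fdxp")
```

["'9le'", "'vjm'"]

Scanning left to right: at [2:7] → "'9le'"; at [10:15] → "'vjm'".
No capturing groups, so `findall` returns the 2 full match strings.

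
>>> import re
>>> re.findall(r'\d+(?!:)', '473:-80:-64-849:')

A negative assertion filters positions out without eating any characters.
Walking the string: at [0:2] → '47'; at [5:6] → '8'; at [9:11] → '64'; at [12:14] → '84'.
With no groups in the pattern, `findall` gives back each whole match — 4 here.

['47', '8', '64', '84']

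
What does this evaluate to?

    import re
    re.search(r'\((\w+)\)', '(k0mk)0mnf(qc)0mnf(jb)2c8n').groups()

('k0mk',)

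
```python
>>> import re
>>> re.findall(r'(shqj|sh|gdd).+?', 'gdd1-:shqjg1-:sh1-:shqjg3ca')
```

['gdd', 'shqj', 'sh', 'shqj']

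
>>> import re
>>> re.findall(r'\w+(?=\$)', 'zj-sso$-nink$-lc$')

['sso', 'nink', 'lc']

Because the assertion is zero-width, the text it checks is not consumed and won't appear in the result.
`findall` yields the raw match text (3 of them) because the pattern has no groups.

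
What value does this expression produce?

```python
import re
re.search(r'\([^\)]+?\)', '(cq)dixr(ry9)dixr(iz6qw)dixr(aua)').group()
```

'(cq)'

`search` walks the string left to right and returns the first match it finds.
The match spans [0:4] → '(cq)'.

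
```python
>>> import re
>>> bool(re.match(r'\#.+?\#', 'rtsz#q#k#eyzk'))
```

With `match`, the pattern is implicitly anchored at the beginning.
Here the pattern fails at index 0, so the call returns None, and `bool(None)` is False.

False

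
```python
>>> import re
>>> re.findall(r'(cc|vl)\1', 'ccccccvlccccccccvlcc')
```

['cc', 'cc', 'cc']

`\1` is not a pattern — it's the concrete string captured by group 1, re-applied verbatim.
Matches: at [0:4] match 'cccc', group 1 = 'cc'; at [8:12] match 'cccc', group 1 = 'cc'; at [12:16] match 'cccc', group 1 = 'cc'.
`findall` collects group 1 from each match (3 total).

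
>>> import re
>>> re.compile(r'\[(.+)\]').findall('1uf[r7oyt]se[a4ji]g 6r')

['r7oyt]se[a4ji']

`findall` collects group 1 from the one match (1 total).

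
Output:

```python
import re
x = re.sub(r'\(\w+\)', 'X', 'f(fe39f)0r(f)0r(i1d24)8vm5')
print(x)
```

fX0rX0rX8vm5

Matches: at [1:8] → '(fe39f)'; at [10:13] → '(f)'; at [15:22] → '(i1d24)'.
Every occurrence is swapped for 'X'.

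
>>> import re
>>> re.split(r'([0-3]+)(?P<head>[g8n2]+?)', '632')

['6', '3', '2', '']

This matches one or more of a character in [0-3] (captured); then one or more of one of [g8n2] (lazy) (captured as 'head').
Matches to split on: at [1:3] → '32'.
`re.split` interleaves the captured-group text with the surrounding fragments.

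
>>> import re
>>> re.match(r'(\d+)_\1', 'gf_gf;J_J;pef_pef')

`re.match` won't scan ahead — the pattern has to work from the very first character.
Here position 0 doesn't satisfy it, so the call returns None.

None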